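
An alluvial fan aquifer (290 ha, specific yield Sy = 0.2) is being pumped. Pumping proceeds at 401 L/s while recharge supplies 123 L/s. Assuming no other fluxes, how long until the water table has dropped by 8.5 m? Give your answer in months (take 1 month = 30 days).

A = 290 ha = 2.9 × 10^6 m²
ΔV = Sy × A × Δh = 0.2 × 2.9 × 10^6 × 8.5 = 4.93 × 10^6 m³
Net withdrawal = 401 − 123 = 278 L/s = 24020 m³/d
t = ΔV / Q = 4.93 × 10^6 m³ / 24020 m³/d = 205.3 d
t = 205.3 d ≈ 6.842 months

t ≈ 6.84 months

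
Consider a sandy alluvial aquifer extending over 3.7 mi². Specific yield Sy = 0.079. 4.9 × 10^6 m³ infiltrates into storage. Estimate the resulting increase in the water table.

A = 3.7 mi² = 9.583 × 10^6 m²
Δh = ΔV / (Sy × A) = 4.9 × 10^6 m³ / (0.079 × 9.583 × 10^6 m²) = 6.472 m

Δh ≈ 6.47 m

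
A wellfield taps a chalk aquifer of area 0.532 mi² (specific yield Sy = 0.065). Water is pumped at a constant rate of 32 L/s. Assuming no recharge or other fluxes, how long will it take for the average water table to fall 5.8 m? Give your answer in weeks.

t ≈ 26.8 weeks

A = 0.532 mi² = 1.378 × 10^6 m²
ΔV = Sy × A × Δh = 0.065 × 1.378 × 10^6 × 5.8 = 5.195 × 10^5 m³
Q = 32 L/s = 2765 m³/d
t = ΔV / Q = 5.195 × 10^5 m³ / 2765 m³/d = 187.9 d
t = 187.9 d ≈ 26.84 weeks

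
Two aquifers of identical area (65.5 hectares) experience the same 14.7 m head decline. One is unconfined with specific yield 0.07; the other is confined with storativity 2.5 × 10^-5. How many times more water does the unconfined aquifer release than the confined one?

A = 65.5 hectares = 6.55 × 10^5 m²
Unconfined: ΔV_u = Sy × A × Δh = 0.07 × 6.55 × 10^5 × 14.7 = 6.74 × 10^5 m³
Confined: ΔV_c = S × A × Δh = 2.5 × 10^-5 × 6.55 × 10^5 × 14.7 = 240.7 m³
Ratio = ΔV_u / ΔV_c = Sy / S = 0.07 / 2.5 × 10^-5 = 2800

ΔV_u / ΔV_c ≈ 2800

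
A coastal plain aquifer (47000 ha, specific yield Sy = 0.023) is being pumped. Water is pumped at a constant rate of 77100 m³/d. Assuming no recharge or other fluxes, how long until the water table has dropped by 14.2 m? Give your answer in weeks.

t ≈ 284 weeks

A = 47000 ha = 4.7 × 10^8 m²
ΔV = Sy × A × Δh = 0.023 × 4.7 × 10^8 × 14.2 = 1.535 × 10^8 m³
t = ΔV / Q = 1.535 × 10^8 m³ / 77100 m³/d = 1991 d
t = 1991 d ≈ 284.4 weeks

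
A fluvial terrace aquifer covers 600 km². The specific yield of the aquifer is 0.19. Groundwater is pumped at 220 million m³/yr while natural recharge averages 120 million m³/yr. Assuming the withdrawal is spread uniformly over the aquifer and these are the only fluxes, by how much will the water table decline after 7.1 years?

A = 600 km² = 6 × 10^8 m²
Net abstraction = 220 − 120 = 100 million m³/yr
Q_net = 100 million m³/yr = 2.74 × 10^5 m³/d
t = 7.1 years = 2592 d
ΔV = Q × t = 2.74 × 10^5 m³/d × 2592 d = 7.1 × 10^8 m³
Δh = ΔV / (Sy × A) = 7.1 × 10^8 / (0.19 × 6 × 10^8) = 6.228 m

Δh ≈ 6.23 m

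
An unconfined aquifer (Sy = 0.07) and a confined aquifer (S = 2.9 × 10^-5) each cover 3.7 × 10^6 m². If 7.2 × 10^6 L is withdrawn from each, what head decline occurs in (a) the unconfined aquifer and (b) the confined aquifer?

Δh_u ≈ 0.0278 m; Δh_c ≈ 67.1 m

ΔV = 7.2 × 10^6 L = 7200 m³
Unconfined: Δh_u = ΔV/(Sy·A) = 7200/(0.07 × 3.7 × 10^6) = 0.0278 m
Confined: Δh_c = ΔV/(S·A) = 7200/(2.9 × 10^-5 × 3.7 × 10^6) = 67.1 m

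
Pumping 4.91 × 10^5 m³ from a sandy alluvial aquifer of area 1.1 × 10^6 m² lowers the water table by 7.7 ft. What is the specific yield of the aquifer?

Δh = 7.7 ft = 2.347 m
Sy = ΔV / (A × Δh) = 4.91 × 10^5 m³ / (1.1 × 10^6 m² × 2.347 m) = 0.1902

Sy ≈ 0.19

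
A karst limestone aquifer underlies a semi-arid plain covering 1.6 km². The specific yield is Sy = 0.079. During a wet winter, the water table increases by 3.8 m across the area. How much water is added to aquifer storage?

A = 1.6 km² = 1.6 × 10^6 m²
ΔV = Sy × A × Δh = 0.079 × 1.6 × 10^6 m² × 3.8 m = 4.803 × 10^5 m³

ΔV ≈ 4.8 × 10^5 m³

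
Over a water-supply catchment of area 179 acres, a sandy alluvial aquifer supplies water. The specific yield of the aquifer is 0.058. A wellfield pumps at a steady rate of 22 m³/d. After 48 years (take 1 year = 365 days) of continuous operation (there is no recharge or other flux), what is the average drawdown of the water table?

A = 179 acres = 7.244 × 10^5 m²
t = 48 years = 17520 d
ΔV = Q × t = 22 m³/d × 17520 d = 3.854 × 10^5 m³
Δh = ΔV / (Sy × A) = 3.854 × 10^5 / (0.058 × 7.244 × 10^5) = 9.174 m

Δh ≈ 9.17 m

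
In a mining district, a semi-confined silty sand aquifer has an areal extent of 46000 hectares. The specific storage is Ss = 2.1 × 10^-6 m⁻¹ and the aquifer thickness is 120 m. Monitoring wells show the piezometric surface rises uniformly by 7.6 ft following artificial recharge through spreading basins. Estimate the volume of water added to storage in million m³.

ΔV ≈ 0.269 million m³

S = Ss × b = 2.1 × 10^-6 m⁻¹ × 120 m = 2.52 × 10^-4
A = 46000 hectares = 4.6 × 10^8 m²
Δh = 7.6 ft = 2.316 m
ΔV = S × A × Δh = 2.52 × 10^-4 × 4.6 × 10^8 m² × 2.316 m = 2.685 × 10^5 m³
ΔV = 2.685 × 10^5 m³ = 0.2685 million m³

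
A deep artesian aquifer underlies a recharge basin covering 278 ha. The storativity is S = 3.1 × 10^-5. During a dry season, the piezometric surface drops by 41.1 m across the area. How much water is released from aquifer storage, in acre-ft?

A = 278 ha = 2.78 × 10^6 m²
ΔV = S × A × Δh = 3.1 × 10^-5 × 2.78 × 10^6 m² × 41.1 m = 3542 m³
ΔV = 3542 m³ = 2.872 acre-ft

ΔV ≈ 2.87 acre-ft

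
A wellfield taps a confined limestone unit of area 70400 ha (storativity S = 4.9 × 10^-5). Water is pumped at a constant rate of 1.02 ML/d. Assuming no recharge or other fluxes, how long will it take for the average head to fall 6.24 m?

t ≈ 211 days

A = 70400 ha = 7.04 × 10^8 m²
ΔV = S × A × Δh = 4.9 × 10^-5 × 7.04 × 10^8 × 6.24 = 2.153 × 10^5 m³
Q = 1.02 ML/d = 1020 m³/d
t = ΔV / Q = 2.153 × 10^5 m³ / 1020 m³/d = 211 d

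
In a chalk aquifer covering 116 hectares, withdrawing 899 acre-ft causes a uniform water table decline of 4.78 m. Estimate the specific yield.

A = 116 hectares = 1.16 × 10^6 m²
ΔV = 899 acre-ft = 1.109 × 10^6 m³
Sy = ΔV / (A × Δh) = 1.109 × 10^6 m³ / (1.16 × 10^6 m² × 4.78 m) = 0.2

Sy ≈ 0.2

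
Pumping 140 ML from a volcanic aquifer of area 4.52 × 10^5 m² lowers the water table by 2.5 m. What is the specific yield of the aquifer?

Sy ≈ 0.12

ΔV = 140 ML = 1.4 × 10^5 m³
Sy = ΔV / (A × Δh) = 1.4 × 10^5 m³ / (4.52 × 10^5 m² × 2.5 m) = 0.1239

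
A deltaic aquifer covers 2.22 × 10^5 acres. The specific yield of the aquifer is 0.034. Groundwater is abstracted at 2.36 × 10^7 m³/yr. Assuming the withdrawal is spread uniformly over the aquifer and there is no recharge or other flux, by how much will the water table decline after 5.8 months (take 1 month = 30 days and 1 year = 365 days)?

A = 2.22 × 10^5 acres = 8.984 × 10^8 m²
Q = 2.36 × 10^7 m³/yr = 64660 m³/d
t = 5.8 months = 174 d
ΔV = Q × t = 64660 m³/d × 174 d = 1.125 × 10^7 m³
Δh = ΔV / (Sy × A) = 1.125 × 10^7 / (0.034 × 8.984 × 10^8) = 0.3683 m

Δh ≈ 0.368 m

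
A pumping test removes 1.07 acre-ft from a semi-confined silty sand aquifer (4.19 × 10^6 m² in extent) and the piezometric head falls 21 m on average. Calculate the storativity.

ΔV = 1.07 acre-ft = 1320 m³
S = ΔV / (A × Δh) = 1320 m³ / (4.19 × 10^6 m² × 21 m) = 1.5 × 10^-5

S ≈ 1.5 × 10^-5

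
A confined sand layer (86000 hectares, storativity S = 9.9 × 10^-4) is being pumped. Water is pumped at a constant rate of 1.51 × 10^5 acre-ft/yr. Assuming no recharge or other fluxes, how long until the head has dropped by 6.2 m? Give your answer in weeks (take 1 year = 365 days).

t ≈ 1.48 weeks

A = 86000 hectares = 8.6 × 10^8 m²
ΔV = S × A × Δh = 9.9 × 10^-4 × 8.6 × 10^8 × 6.2 = 5.279 × 10^6 m³
Q = 1.51 × 10^5 acre-ft/yr = 5.103 × 10^5 m³/d
t = ΔV / Q = 5.279 × 10^6 m³ / 5.103 × 10^5 m³/d = 10.34 d
t = 10.34 d ≈ 1.478 weeks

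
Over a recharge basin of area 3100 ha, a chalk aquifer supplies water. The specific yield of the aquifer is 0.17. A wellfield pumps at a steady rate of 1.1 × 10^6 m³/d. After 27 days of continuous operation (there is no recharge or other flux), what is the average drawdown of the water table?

Δh ≈ 5.64 m

A = 3100 ha = 3.1 × 10^7 m²
ΔV = Q × t = 1.1 × 10^6 m³/d × 27 d = 2.97 × 10^7 m³
Δh = ΔV / (Sy × A) = 2.97 × 10^7 / (0.17 × 3.1 × 10^7) = 5.636 m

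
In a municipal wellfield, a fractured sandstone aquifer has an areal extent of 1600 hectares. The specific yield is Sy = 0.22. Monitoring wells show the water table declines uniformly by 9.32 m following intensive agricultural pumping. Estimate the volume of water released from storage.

A = 1600 hectares = 1.6 × 10^7 m²
ΔV = Sy × A × Δh = 0.22 × 1.6 × 10^7 m² × 9.32 m = 3.281 × 10^7 m³

ΔV ≈ 3.28 × 10^7 m³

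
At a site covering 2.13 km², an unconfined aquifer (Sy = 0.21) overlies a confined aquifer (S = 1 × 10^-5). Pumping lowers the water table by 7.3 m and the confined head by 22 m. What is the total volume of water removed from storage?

A = 2.13 km² = 2.13 × 10^6 m²
Unconfined: ΔV_u = Sy × A × Δh_u = 0.21 × 2.13 × 10^6 × 7.3 = 3.265 × 10^6 m³
Confined: ΔV_c = S × A × Δh_c = 1 × 10^-5 × 2.13 × 10^6 × 22 = 468.6 m³
Total ΔV = 3.265 × 10^6 + 468.6 = 3.266 × 10^6 m³

ΔV ≈ 3.27 × 10^6 m³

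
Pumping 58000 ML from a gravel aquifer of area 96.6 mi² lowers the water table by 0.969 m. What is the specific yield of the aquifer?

A = 96.6 mi² = 2.502 × 10^8 m²
ΔV = 58000 ML = 5.8 × 10^7 m³
Sy = ΔV / (A × Δh) = 5.8 × 10^7 m³ / (2.502 × 10^8 m² × 0.969 m) = 0.2392

Sy ≈ 0.24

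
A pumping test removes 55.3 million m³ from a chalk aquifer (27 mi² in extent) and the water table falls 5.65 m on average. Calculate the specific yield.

A = 27 mi² = 6.993 × 10^7 m²
ΔV = 55.3 million m³ = 5.53 × 10^7 m³
Sy = ΔV / (A × Δh) = 5.53 × 10^7 m³ / (6.993 × 10^7 m² × 5.65 m) = 0.14

Sy ≈ 0.14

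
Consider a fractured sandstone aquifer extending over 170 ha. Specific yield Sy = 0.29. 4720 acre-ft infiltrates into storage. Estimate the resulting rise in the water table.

Δh ≈ 11.8 m

A = 170 ha = 1.7 × 10^6 m²
ΔV = 4720 acre-ft = 5.822 × 10^6 m³
Δh = ΔV / (Sy × A) = 5.822 × 10^6 m³ / (0.29 × 1.7 × 10^6 m²) = 11.81 m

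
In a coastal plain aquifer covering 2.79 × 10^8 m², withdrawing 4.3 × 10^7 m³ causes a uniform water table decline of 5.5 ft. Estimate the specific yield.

Sy ≈ 0.092

Δh = 5.5 ft = 1.676 m
Sy = ΔV / (A × Δh) = 4.3 × 10^7 m³ / (2.79 × 10^8 m² × 1.676 m) = 0.09194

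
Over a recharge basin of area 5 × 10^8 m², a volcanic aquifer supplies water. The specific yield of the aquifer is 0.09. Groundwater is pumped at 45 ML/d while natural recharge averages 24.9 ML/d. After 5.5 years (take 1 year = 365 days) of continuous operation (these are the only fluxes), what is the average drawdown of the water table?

Net abstraction = 45 − 24.9 = 20.1 ML/d
Q_net = 20.1 ML/d = 20100 m³/d
t = 5.5 years = 2008 d
ΔV = Q × t = 20100 m³/d × 2008 d = 4.035 × 10^7 m³
Δh = ΔV / (Sy × A) = 4.035 × 10^7 / (0.09 × 5 × 10^8) = 0.8967 m

Δh ≈ 0.897 m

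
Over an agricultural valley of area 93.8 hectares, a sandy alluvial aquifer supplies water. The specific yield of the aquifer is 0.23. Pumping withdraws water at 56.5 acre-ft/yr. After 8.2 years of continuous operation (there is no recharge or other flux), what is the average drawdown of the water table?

Δh ≈ 2.65 m

A = 93.8 hectares = 9.38 × 10^5 m²
Q = 56.5 acre-ft/yr = 190.9 m³/d
t = 8.2 years = 2993 d
ΔV = Q × t = 190.9 m³/d × 2993 d = 5.715 × 10^5 m³
Δh = ΔV / (Sy × A) = 5.715 × 10^5 / (0.23 × 9.38 × 10^5) = 2.649 m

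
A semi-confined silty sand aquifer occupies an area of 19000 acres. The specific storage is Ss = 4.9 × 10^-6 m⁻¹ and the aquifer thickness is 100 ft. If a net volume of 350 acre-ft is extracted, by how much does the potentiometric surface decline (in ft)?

b = 100 ft = 30.48 m
S = Ss × b = 4.9 × 10^-6 m⁻¹ × 30.48 m = 1.494 × 10^-4
A = 19000 acres = 7.689 × 10^7 m²
ΔV = 350 acre-ft = 4.317 × 10^5 m³
Δh = ΔV / (S × A) = 4.317 × 10^5 m³ / (1.494 × 10^-4 × 7.689 × 10^7 m²) = 37.59 m
Δh = 37.59 m = 123.3 ft

Δh ≈ 123 ft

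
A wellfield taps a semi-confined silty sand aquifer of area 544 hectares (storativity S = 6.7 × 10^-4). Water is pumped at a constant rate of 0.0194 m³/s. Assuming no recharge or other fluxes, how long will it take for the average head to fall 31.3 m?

t ≈ 68.1 days

A = 544 hectares = 5.44 × 10^6 m²
ΔV = S × A × Δh = 6.7 × 10^-4 × 5.44 × 10^6 × 31.3 = 1.141 × 10^5 m³
Q = 0.0194 m³/s = 1676 m³/d
t = ΔV / Q = 1.141 × 10^5 m³ / 1676 m³/d = 68.06 d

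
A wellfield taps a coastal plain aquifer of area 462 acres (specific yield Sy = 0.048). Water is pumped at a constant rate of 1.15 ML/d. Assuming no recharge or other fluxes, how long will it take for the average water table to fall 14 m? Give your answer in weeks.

t ≈ 156 weeks

A = 462 acres = 1.87 × 10^6 m²
ΔV = Sy × A × Δh = 0.048 × 1.87 × 10^6 × 14 = 1.256 × 10^6 m³
Q = 1.15 ML/d = 1150 m³/d
t = ΔV / Q = 1.256 × 10^6 m³ / 1150 m³/d = 1093 d
t = 1093 d ≈ 156.1 weeks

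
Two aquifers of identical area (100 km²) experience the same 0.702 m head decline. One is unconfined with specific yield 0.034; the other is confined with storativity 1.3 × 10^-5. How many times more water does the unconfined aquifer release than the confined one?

A = 100 km² = 1 × 10^8 m²
Unconfined: ΔV_u = Sy × A × Δh = 0.034 × 1 × 10^8 × 0.702 = 2.387 × 10^6 m³
Confined: ΔV_c = S × A × Δh = 1.3 × 10^-5 × 1 × 10^8 × 0.702 = 912.6 m³
Ratio = ΔV_u / ΔV_c = Sy / S = 0.034 / 1.3 × 10^-5 = 2615

ΔV_u / ΔV_c ≈ 2620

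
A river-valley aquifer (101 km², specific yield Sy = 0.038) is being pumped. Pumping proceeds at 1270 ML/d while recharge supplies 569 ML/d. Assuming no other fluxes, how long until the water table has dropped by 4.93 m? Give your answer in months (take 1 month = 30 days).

A = 101 km² = 1.01 × 10^8 m²
ΔV = Sy × A × Δh = 0.038 × 1.01 × 10^8 × 4.93 = 1.892 × 10^7 m³
Net withdrawal = 1270 − 569 = 701 ML/d = 7.01 × 10^5 m³/d
t = ΔV / Q = 1.892 × 10^7 m³ / 7.01 × 10^5 m³/d = 26.99 d
t = 26.99 d ≈ 0.8997 months

t ≈ 0.9 months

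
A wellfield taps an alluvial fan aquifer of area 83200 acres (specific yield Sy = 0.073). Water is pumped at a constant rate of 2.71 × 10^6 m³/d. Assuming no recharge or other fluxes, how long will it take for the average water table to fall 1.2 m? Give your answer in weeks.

t ≈ 1.55 weeks

A = 83200 acres = 3.367 × 10^8 m²
ΔV = Sy × A × Δh = 0.073 × 3.367 × 10^8 × 1.2 = 2.949 × 10^7 m³
t = ΔV / Q = 2.949 × 10^7 m³ / 2.71 × 10^6 m³/d = 10.88 d
t = 10.88 d ≈ 1.555 weeks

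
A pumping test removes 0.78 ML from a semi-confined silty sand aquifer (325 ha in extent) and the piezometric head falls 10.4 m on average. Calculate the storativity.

A = 325 ha = 3.25 × 10^6 m²
ΔV = 0.78 ML = 780 m³
S = ΔV / (A × Δh) = 780 m³ / (3.25 × 10^6 m² × 10.4 m) = 2.308 × 10^-5

S ≈ 2.3 × 10^-5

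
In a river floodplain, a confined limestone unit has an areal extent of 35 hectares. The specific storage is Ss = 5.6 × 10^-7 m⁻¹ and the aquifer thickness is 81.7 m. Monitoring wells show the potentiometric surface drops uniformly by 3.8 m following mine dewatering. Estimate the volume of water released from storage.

S = Ss × b = 5.6 × 10^-7 m⁻¹ × 81.7 m = 4.575 × 10^-5
A = 35 hectares = 3.5 × 10^5 m²
ΔV = S × A × Δh = 4.575 × 10^-5 × 3.5 × 10^5 m² × 3.8 m = 60.85 m³

ΔV ≈ 60.9 m³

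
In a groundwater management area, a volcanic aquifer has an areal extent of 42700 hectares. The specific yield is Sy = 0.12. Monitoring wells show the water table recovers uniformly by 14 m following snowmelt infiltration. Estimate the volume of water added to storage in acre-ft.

ΔV ≈ 5.82 × 10^5 acre-ft

A = 42700 hectares = 4.27 × 10^8 m²
ΔV = Sy × A × Δh = 0.12 × 4.27 × 10^8 m² × 14 m = 7.174 × 10^8 m³
ΔV = 7.174 × 10^8 m³ = 5.816 × 10^5 acre-ft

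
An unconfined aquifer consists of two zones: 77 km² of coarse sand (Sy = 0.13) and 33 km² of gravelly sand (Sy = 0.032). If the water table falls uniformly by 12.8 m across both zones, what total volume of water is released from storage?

A₁ = 77 km² = 7.7 × 10^7 m²; A₂ = 33 km² = 3.3 × 10^7 m²
ΔV₁ = 0.13 × 7.7 × 10^7 × 12.8 = 1.281 × 10^8 m³
ΔV₂ = 0.032 × 3.3 × 10^7 × 12.8 = 1.352 × 10^7 m³
ΔV = ΔV₁ + ΔV₂ = 1.416 × 10^8 m³

ΔV ≈ 1.42 × 10^8 m³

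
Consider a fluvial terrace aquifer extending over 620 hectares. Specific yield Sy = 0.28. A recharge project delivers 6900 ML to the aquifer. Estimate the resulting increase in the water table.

A = 620 hectares = 6.2 × 10^6 m²
ΔV = 6900 ML = 6.9 × 10^6 m³
Δh = ΔV / (Sy × A) = 6.9 × 10^6 m³ / (0.28 × 6.2 × 10^6 m²) = 3.975 m

Δh ≈ 3.97 m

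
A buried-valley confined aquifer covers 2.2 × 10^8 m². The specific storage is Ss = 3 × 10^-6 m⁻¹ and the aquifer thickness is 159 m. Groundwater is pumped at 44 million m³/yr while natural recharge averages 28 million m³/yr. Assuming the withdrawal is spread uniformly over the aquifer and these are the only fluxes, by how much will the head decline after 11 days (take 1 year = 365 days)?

Δh ≈ 4.59 m

S = Ss × b = 3 × 10^-6 m⁻¹ × 159 m = 4.77 × 10^-4
Net abstraction = 44 − 28 = 16 million m³/yr
Q_net = 16 million m³/yr = 43840 m³/d
ΔV = Q × t = 43840 m³/d × 11 d = 4.822 × 10^5 m³
Δh = ΔV / (S × A) = 4.822 × 10^5 / (4.77 × 10^-4 × 2.2 × 10^8) = 4.595 m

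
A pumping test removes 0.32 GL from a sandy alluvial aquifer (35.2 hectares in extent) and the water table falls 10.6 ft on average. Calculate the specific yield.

Sy ≈ 0.28

A = 35.2 hectares = 3.52 × 10^5 m²
Δh = 10.6 ft = 3.231 m
ΔV = 0.32 GL = 3.2 × 10^5 m³
Sy = ΔV / (A × Δh) = 3.2 × 10^5 m³ / (3.52 × 10^5 m² × 3.231 m) = 0.2814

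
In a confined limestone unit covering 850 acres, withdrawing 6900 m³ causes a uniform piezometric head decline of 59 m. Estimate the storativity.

S ≈ 3.4 × 10^-5

A = 850 acres = 3.44 × 10^6 m²
S = ΔV / (A × Δh) = 6900 m³ / (3.44 × 10^6 m² × 59 m) = 3.4 × 10^-5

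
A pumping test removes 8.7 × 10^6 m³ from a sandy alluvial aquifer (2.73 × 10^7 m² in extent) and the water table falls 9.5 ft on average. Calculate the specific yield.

Sy ≈ 0.11

Δh = 9.5 ft = 2.896 m
Sy = ΔV / (A × Δh) = 8.7 × 10^6 m³ / (2.73 × 10^7 m² × 2.896 m) = 0.1101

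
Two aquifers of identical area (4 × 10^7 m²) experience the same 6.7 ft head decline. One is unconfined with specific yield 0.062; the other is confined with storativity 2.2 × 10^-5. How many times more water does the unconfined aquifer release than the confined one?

ΔV_u / ΔV_c ≈ 2820

Δh = 6.7 ft = 2.042 m
Unconfined: ΔV_u = Sy × A × Δh = 0.062 × 4 × 10^7 × 2.042 = 5.065 × 10^6 m³
Confined: ΔV_c = S × A × Δh = 2.2 × 10^-5 × 4 × 10^7 × 2.042 = 1797 m³
Ratio = ΔV_u / ΔV_c = Sy / S = 0.062 / 2.2 × 10^-5 = 2818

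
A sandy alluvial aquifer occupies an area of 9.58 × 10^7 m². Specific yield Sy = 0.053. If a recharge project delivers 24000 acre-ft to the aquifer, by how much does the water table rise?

Δh ≈ 5.83 m

ΔV = 24000 acre-ft = 2.96 × 10^7 m³
Δh = ΔV / (Sy × A) = 2.96 × 10^7 m³ / (0.053 × 9.58 × 10^7 m²) = 5.83 m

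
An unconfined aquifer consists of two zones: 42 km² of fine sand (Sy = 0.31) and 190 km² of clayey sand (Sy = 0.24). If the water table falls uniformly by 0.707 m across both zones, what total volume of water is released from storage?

A₁ = 42 km² = 4.2 × 10^7 m²; A₂ = 190 km² = 1.9 × 10^8 m²
ΔV₁ = 0.31 × 4.2 × 10^7 × 0.707 = 9.205 × 10^6 m³
ΔV₂ = 0.24 × 1.9 × 10^8 × 0.707 = 3.224 × 10^7 m³
ΔV = ΔV₁ + ΔV₂ = 4.144 × 10^7 m³

ΔV ≈ 4.14 × 10^7 m³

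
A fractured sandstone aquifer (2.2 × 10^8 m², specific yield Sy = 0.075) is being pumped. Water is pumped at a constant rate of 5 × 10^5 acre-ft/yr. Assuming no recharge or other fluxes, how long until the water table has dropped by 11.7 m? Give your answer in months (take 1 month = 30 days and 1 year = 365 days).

t ≈ 3.81 months

ΔV = Sy × A × Δh = 0.075 × 2.2 × 10^8 × 11.7 = 1.931 × 10^8 m³
Q = 5 × 10^5 acre-ft/yr = 1.69 × 10^6 m³/d
t = ΔV / Q = 1.931 × 10^8 m³ / 1.69 × 10^6 m³/d = 114.3 d
t = 114.3 d ≈ 3.808 months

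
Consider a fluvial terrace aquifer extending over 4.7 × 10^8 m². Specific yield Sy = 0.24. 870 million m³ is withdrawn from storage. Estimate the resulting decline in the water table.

ΔV = 870 million m³ = 8.7 × 10^8 m³
Δh = ΔV / (Sy × A) = 8.7 × 10^8 m³ / (0.24 × 4.7 × 10^8 m²) = 7.713 m

Δh ≈ 7.71 m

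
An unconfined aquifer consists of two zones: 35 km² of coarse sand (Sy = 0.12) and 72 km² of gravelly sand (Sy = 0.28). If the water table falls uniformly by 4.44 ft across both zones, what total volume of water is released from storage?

A₁ = 35 km² = 3.5 × 10^7 m²; A₂ = 72 km² = 7.2 × 10^7 m²
Δh = 4.44 ft = 1.353 m
ΔV₁ = 0.12 × 3.5 × 10^7 × 1.353 = 5.684 × 10^6 m³
ΔV₂ = 0.28 × 7.2 × 10^7 × 1.353 = 2.728 × 10^7 m³
ΔV = ΔV₁ + ΔV₂ = 3.297 × 10^7 m³

ΔV ≈ 3.3 × 10^7 m³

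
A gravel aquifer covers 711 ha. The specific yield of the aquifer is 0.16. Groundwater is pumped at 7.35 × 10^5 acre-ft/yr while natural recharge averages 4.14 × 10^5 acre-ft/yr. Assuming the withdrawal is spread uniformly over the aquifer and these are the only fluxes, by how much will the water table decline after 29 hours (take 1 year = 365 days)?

Δh ≈ 1.15 m

A = 711 ha = 7.11 × 10^6 m²
Net abstraction = 7.35 × 10^5 − 4.14 × 10^5 = 3.21 × 10^5 acre-ft/yr
Q_net = 3.21 × 10^5 acre-ft/yr = 1.085 × 10^6 m³/d
t = 29 hours = 1.208 d
ΔV = Q × t = 1.085 × 10^6 m³/d × 1.208 d = 1.311 × 10^6 m³
Δh = ΔV / (Sy × A) = 1.311 × 10^6 / (0.16 × 7.11 × 10^6) = 1.152 m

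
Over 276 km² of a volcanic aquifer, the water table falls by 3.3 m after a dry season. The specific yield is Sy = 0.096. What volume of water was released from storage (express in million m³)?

ΔV ≈ 87.4 million m³

A = 276 km² = 2.76 × 10^8 m²
ΔV = Sy × A × Δh = 0.096 × 2.76 × 10^8 m² × 3.3 m = 8.744 × 10^7 m³
ΔV = 8.744 × 10^7 m³ = 87.44 million m³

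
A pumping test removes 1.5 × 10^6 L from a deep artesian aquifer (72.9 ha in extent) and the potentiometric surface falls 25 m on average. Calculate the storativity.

S ≈ 8.2 × 10^-5

A = 72.9 ha = 7.29 × 10^5 m²
ΔV = 1.5 × 10^6 L = 1500 m³
S = ΔV / (A × Δh) = 1500 m³ / (7.29 × 10^5 m² × 25 m) = 8.23 × 10^-5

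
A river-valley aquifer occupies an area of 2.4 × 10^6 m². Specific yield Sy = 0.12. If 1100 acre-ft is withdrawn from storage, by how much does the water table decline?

Δh ≈ 4.71 m

ΔV = 1100 acre-ft = 1.357 × 10^6 m³
Δh = ΔV / (Sy × A) = 1.357 × 10^6 m³ / (0.12 × 2.4 × 10^6 m²) = 4.711 m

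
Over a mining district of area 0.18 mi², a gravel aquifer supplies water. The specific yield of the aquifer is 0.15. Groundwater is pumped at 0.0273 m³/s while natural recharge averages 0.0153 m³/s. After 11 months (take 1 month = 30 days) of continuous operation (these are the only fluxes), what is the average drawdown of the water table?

A = 0.18 mi² = 4.662 × 10^5 m²
Net abstraction = 0.0273 − 0.0153 = 0.012 m³/s
Q_net = 0.012 m³/s = 1037 m³/d
t = 11 months = 330 d
ΔV = Q × t = 1037 m³/d × 330 d = 3.421 × 10^5 m³
Δh = ΔV / (Sy × A) = 3.421 × 10^5 / (0.15 × 4.662 × 10^5) = 4.893 m

Δh ≈ 4.89 m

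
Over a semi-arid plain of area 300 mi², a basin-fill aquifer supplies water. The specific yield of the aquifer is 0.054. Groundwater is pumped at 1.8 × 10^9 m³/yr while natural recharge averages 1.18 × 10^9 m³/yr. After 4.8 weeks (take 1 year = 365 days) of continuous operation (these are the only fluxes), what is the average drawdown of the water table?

A = 300 mi² = 7.77 × 10^8 m²
Net abstraction = 1.8 × 10^9 − 1.18 × 10^9 = 6.2 × 10^8 m³/yr
Q_net = 6.2 × 10^8 m³/yr = 1.699 × 10^6 m³/d
t = 4.8 weeks = 33.6 d
ΔV = Q × t = 1.699 × 10^6 m³/d × 33.6 d = 5.707 × 10^7 m³
Δh = ΔV / (Sy × A) = 5.707 × 10^7 / (0.054 × 7.77 × 10^8) = 1.36 m

Δh ≈ 1.36 m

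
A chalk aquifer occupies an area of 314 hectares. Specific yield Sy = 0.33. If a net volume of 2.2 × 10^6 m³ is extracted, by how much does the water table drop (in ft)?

Δh ≈ 6.97 ft

A = 314 hectares = 3.14 × 10^6 m²
Δh = ΔV / (Sy × A) = 2.2 × 10^6 m³ / (0.33 × 3.14 × 10^6 m²) = 2.123 m
Δh = 2.123 m = 6.966 ft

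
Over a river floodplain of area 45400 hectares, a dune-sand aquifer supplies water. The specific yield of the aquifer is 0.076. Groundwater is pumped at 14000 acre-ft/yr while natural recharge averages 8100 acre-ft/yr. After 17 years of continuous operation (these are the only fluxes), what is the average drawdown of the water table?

Δh ≈ 3.59 m

A = 45400 hectares = 4.54 × 10^8 m²
Net abstraction = 14000 − 8100 = 5900 acre-ft/yr
Q_net = 5900 acre-ft/yr = 19940 m³/d
t = 17 years = 6205 d
ΔV = Q × t = 19940 m³/d × 6205 d = 1.237 × 10^8 m³
Δh = ΔV / (Sy × A) = 1.237 × 10^8 / (0.076 × 4.54 × 10^8) = 3.586 m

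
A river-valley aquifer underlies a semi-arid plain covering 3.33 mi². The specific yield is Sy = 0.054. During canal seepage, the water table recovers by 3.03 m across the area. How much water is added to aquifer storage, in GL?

ΔV ≈ 1.41 GL

A = 3.33 mi² = 8.625 × 10^6 m²
ΔV = Sy × A × Δh = 0.054 × 8.625 × 10^6 m² × 3.03 m = 1.411 × 10^6 m³
ΔV = 1.411 × 10^6 m³ = 1.411 GL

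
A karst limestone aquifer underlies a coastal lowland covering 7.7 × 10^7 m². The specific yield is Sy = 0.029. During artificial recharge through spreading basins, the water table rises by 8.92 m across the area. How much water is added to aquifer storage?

ΔV ≈ 1.99 × 10^7 m³

ΔV = Sy × A × Δh = 0.029 × 7.7 × 10^7 m² × 8.92 m = 1.992 × 10^7 m³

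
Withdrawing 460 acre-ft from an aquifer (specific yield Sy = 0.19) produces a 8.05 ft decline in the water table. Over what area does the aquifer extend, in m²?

Δh = 8.05 ft = 2.454 m
ΔV = 460 acre-ft = 5.674 × 10^5 m³
A = ΔV / (Sy × Δh) = 5.674 × 10^5 / (0.19 × 2.454) = 1.217 × 10^6 m²

A ≈ 1.22 × 10^6 m²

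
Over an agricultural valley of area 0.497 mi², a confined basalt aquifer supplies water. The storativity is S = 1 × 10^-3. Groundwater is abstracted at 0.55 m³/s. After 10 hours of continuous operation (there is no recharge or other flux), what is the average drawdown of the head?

A = 0.497 mi² = 1.287 × 10^6 m²
Q = 0.55 m³/s = 47520 m³/d
t = 10 hours = 0.4167 d
ΔV = Q × t = 47520 m³/d × 0.4167 d = 19800 m³
Δh = ΔV / (S × A) = 19800 / (0.001 × 1.287 × 10^6) = 15.38 m

Δh ≈ 15.4 m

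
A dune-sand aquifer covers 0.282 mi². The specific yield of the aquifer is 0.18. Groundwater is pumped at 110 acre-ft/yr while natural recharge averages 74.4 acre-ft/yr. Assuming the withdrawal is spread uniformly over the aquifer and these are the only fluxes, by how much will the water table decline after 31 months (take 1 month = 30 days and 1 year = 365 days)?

A = 0.282 mi² = 7.304 × 10^5 m²
Net abstraction = 110 − 74.4 = 35.6 acre-ft/yr
Q_net = 35.6 acre-ft/yr = 120.3 m³/d
t = 31 months = 930 d
ΔV = Q × t = 120.3 m³/d × 930 d = 1.119 × 10^5 m³
Δh = ΔV / (Sy × A) = 1.119 × 10^5 / (0.18 × 7.304 × 10^5) = 0.851 m

Δh ≈ 0.851 m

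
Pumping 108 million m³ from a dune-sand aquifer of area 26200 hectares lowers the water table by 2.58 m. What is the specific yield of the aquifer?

A = 26200 hectares = 2.62 × 10^8 m²
ΔV = 108 million m³ = 1.08 × 10^8 m³
Sy = ΔV / (A × Δh) = 1.08 × 10^8 m³ / (2.62 × 10^8 m² × 2.58 m) = 0.1598

Sy ≈ 0.16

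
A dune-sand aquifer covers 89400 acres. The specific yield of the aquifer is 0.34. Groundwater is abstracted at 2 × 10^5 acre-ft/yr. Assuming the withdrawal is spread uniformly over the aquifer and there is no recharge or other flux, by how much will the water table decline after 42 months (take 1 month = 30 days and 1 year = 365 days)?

Δh ≈ 6.92 m

A = 89400 acres = 3.618 × 10^8 m²
Q = 2 × 10^5 acre-ft/yr = 6.759 × 10^5 m³/d
t = 42 months = 1260 d
ΔV = Q × t = 6.759 × 10^5 m³/d × 1260 d = 8.516 × 10^8 m³
Δh = ΔV / (Sy × A) = 8.516 × 10^8 / (0.34 × 3.618 × 10^8) = 6.923 m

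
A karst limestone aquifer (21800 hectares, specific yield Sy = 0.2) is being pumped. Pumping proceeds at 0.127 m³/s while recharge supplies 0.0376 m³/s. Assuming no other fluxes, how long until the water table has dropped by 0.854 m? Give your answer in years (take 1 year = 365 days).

A = 21800 hectares = 2.18 × 10^8 m²
ΔV = Sy × A × Δh = 0.2 × 2.18 × 10^8 × 0.854 = 3.723 × 10^7 m³
Net withdrawal = 0.127 − 0.0376 = 0.0894 m³/s = 7724 m³/d
t = ΔV / Q = 3.723 × 10^7 m³ / 7724 m³/d = 4821 d
t = 4821 d ≈ 13.21 years

t ≈ 13.2 years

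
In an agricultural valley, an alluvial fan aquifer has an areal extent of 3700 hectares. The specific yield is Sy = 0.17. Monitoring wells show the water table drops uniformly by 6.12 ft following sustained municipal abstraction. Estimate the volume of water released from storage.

ΔV ≈ 1.17 × 10^7 m³

A = 3700 hectares = 3.7 × 10^7 m²
Δh = 6.12 ft = 1.865 m
ΔV = Sy × A × Δh = 0.17 × 3.7 × 10^7 m² × 1.865 m = 1.173 × 10^7 m³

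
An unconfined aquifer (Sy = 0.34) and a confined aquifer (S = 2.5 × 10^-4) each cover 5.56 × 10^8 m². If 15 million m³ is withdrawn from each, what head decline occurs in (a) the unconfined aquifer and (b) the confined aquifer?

Δh_u ≈ 0.0793 m; Δh_c ≈ 108 m

ΔV = 15 million m³ = 1.5 × 10^7 m³
Unconfined: Δh_u = ΔV/(Sy·A) = 1.5 × 10^7/(0.34 × 5.56 × 10^8) = 0.07935 m
Confined: Δh_c = ΔV/(S·A) = 1.5 × 10^7/(2.5 × 10^-4 × 5.56 × 10^8) = 107.9 m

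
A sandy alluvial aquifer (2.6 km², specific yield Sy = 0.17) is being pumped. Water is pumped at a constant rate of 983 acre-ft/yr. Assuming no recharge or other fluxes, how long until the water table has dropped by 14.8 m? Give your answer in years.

A = 2.6 km² = 2.6 × 10^6 m²
ΔV = Sy × A × Δh = 0.17 × 2.6 × 10^6 × 14.8 = 6.542 × 10^6 m³
Q = 983 acre-ft/yr = 3322 m³/d
t = ΔV / Q = 6.542 × 10^6 m³ / 3322 m³/d = 1969 d
t = 1969 d ≈ 5.395 years

t ≈ 5.4 years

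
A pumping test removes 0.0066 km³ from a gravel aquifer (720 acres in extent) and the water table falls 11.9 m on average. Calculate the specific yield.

Sy ≈ 0.19

A = 720 acres = 2.914 × 10^6 m²
ΔV = 0.0066 km³ = 6.6 × 10^6 m³
Sy = ΔV / (A × Δh) = 6.6 × 10^6 m³ / (2.914 × 10^6 m² × 11.9 m) = 0.1903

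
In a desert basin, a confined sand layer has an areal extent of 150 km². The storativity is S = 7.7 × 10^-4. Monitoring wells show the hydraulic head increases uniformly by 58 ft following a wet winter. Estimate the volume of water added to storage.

A = 150 km² = 1.5 × 10^8 m²
Δh = 58 ft = 17.68 m
ΔV = S × A × Δh = 7.7 × 10^-4 × 1.5 × 10^8 m² × 17.68 m = 2.042 × 10^6 m³

ΔV ≈ 2.04 × 10^6 m³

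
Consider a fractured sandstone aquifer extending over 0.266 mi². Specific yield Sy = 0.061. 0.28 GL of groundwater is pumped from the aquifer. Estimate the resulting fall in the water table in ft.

A = 0.266 mi² = 6.889 × 10^5 m²
ΔV = 0.28 GL = 2.8 × 10^5 m³
Δh = ΔV / (Sy × A) = 2.8 × 10^5 m³ / (0.061 × 6.889 × 10^5 m²) = 6.663 m
Δh = 6.663 m = 21.86 ft

Δh ≈ 21.9 ft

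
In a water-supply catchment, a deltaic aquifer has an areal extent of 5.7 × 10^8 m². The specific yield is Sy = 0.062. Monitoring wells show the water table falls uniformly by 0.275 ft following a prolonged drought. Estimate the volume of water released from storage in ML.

ΔV ≈ 2960 ML

Δh = 0.275 ft = 0.08382 m
ΔV = Sy × A × Δh = 0.062 × 5.7 × 10^8 m² × 0.08382 m = 2.962 × 10^6 m³
ΔV = 2.962 × 10^6 m³ = 2962 ML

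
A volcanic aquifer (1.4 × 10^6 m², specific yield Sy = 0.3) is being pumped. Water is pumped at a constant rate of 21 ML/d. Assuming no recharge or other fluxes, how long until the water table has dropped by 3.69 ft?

t ≈ 22.5 days

Δh = 3.69 ft = 1.125 m
ΔV = Sy × A × Δh = 0.3 × 1.4 × 10^6 × 1.125 = 4.724 × 10^5 m³
Q = 21 ML/d = 21000 m³/d
t = ΔV / Q = 4.724 × 10^5 m³ / 21000 m³/d = 22.49 d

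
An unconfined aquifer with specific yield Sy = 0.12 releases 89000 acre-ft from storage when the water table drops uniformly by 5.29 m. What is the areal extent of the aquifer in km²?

ΔV = 89000 acre-ft = 1.098 × 10^8 m³
A = ΔV / (Sy × Δh) = 1.098 × 10^8 / (0.12 × 5.29) = 1.729 × 10^8 m²
A = 1.729 × 10^8 m² = 172.9 km²

A ≈ 173 km²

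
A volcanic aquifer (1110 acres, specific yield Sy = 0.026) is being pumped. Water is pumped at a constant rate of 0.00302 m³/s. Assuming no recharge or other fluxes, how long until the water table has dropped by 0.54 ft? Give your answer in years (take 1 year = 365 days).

t ≈ 0.202 years

A = 1110 acres = 4.492 × 10^6 m²
Δh = 0.54 ft = 0.1646 m
ΔV = Sy × A × Δh = 0.026 × 4.492 × 10^6 × 0.1646 = 19220 m³
Q = 0.00302 m³/s = 260.9 m³/d
t = ΔV / Q = 19220 m³ / 260.9 m³/d = 73.67 d
t = 73.67 d ≈ 0.2018 years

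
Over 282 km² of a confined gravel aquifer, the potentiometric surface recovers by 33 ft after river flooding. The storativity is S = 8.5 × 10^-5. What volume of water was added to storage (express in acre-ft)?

A = 282 km² = 2.82 × 10^8 m²
Δh = 33 ft = 10.06 m
ΔV = S × A × Δh = 8.5 × 10^-5 × 2.82 × 10^8 m² × 10.06 m = 2.411 × 10^5 m³
ΔV = 2.411 × 10^5 m³ = 195.5 acre-ft

ΔV ≈ 195 acre-ft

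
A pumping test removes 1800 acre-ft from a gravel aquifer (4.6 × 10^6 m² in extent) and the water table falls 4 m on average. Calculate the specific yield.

Sy ≈ 0.12

ΔV = 1800 acre-ft = 2.22 × 10^6 m³
Sy = ΔV / (A × Δh) = 2.22 × 10^6 m³ / (4.6 × 10^6 m² × 4 m) = 0.1207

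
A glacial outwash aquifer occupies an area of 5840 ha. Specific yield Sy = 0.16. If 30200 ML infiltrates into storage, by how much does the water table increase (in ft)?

Δh ≈ 10.6 ft

A = 5840 ha = 5.84 × 10^7 m²
ΔV = 30200 ML = 3.02 × 10^7 m³
Δh = ΔV / (Sy × A) = 3.02 × 10^7 m³ / (0.16 × 5.84 × 10^7 m²) = 3.232 m
Δh = 3.232 m = 10.6 ft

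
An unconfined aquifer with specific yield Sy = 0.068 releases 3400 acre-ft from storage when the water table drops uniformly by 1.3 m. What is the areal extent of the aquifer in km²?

ΔV = 3400 acre-ft = 4.194 × 10^6 m³
A = ΔV / (Sy × Δh) = 4.194 × 10^6 / (0.068 × 1.3) = 4.744 × 10^7 m²
A = 4.744 × 10^7 m² = 47.44 km²

A ≈ 47.4 km²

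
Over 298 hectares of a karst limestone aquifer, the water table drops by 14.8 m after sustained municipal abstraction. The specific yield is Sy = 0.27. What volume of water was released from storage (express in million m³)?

ΔV ≈ 11.9 million m³

A = 298 hectares = 2.98 × 10^6 m²
ΔV = Sy × A × Δh = 0.27 × 2.98 × 10^6 m² × 14.8 m = 1.191 × 10^7 m³
ΔV = 1.191 × 10^7 m³ = 11.91 million m³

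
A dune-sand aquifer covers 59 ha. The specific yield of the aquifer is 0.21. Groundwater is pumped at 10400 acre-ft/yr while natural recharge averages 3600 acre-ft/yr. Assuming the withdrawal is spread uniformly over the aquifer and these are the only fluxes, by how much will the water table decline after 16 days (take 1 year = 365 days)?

Δh ≈ 2.97 m

A = 59 ha = 5.9 × 10^5 m²
Net abstraction = 10400 − 3600 = 6800 acre-ft/yr
Q_net = 6800 acre-ft/yr = 22980 m³/d
ΔV = Q × t = 22980 m³/d × 16 d = 3.677 × 10^5 m³
Δh = ΔV / (Sy × A) = 3.677 × 10^5 / (0.21 × 5.9 × 10^5) = 2.968 m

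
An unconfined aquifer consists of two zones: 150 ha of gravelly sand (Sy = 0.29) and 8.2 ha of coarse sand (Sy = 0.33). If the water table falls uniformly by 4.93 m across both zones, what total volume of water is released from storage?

ΔV ≈ 2.28 × 10^6 m³

A₁ = 150 ha = 1.5 × 10^6 m²; A₂ = 8.2 ha = 82000 m²
ΔV₁ = 0.29 × 1.5 × 10^6 × 4.93 = 2.145 × 10^6 m³
ΔV₂ = 0.33 × 82000 × 4.93 = 1.334 × 10^5 m³
ΔV = ΔV₁ + ΔV₂ = 2.278 × 10^6 m³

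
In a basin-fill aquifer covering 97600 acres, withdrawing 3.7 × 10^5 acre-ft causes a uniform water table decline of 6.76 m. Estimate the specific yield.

A = 97600 acres = 3.95 × 10^8 m²
ΔV = 3.7 × 10^5 acre-ft = 4.564 × 10^8 m³
Sy = ΔV / (A × Δh) = 4.564 × 10^8 m³ / (3.95 × 10^8 m² × 6.76 m) = 0.1709

Sy ≈ 0.17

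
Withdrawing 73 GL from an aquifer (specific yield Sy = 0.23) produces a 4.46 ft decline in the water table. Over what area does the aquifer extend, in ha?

A ≈ 23300 ha

Δh = 4.46 ft = 1.359 m
ΔV = 73 GL = 7.3 × 10^7 m³
A = ΔV / (Sy × Δh) = 7.3 × 10^7 / (0.23 × 1.359) = 2.335 × 10^8 m²
A = 2.335 × 10^8 m² = 23350 ha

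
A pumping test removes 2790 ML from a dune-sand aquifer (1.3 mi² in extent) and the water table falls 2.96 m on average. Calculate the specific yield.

A = 1.3 mi² = 3.367 × 10^6 m²
ΔV = 2790 ML = 2.79 × 10^6 m³
Sy = ΔV / (A × Δh) = 2.79 × 10^6 m³ / (3.367 × 10^6 m² × 2.96 m) = 0.2799

Sy ≈ 0.28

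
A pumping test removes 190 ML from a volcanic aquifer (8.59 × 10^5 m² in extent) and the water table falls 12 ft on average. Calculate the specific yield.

Δh = 12 ft = 3.658 m
ΔV = 190 ML = 1.9 × 10^5 m³
Sy = ΔV / (A × Δh) = 1.9 × 10^5 m³ / (8.59 × 10^5 m² × 3.658 m) = 0.06047

Sy ≈ 0.06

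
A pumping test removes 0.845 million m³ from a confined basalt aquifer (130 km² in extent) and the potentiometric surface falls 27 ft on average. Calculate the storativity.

S ≈ 7.9 × 10^-4

A = 130 km² = 1.3 × 10^8 m²
Δh = 27 ft = 8.23 m
ΔV = 0.845 million m³ = 8.45 × 10^5 m³
S = ΔV / (A × Δh) = 8.45 × 10^5 m³ / (1.3 × 10^8 m² × 8.23 m) = 7.898 × 10^-4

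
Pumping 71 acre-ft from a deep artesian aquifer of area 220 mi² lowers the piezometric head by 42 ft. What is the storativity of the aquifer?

S ≈ 1.2 × 10^-5

A = 220 mi² = 5.698 × 10^8 m²
Δh = 42 ft = 12.8 m
ΔV = 71 acre-ft = 87580 m³
S = ΔV / (A × Δh) = 87580 m³ / (5.698 × 10^8 m² × 12.8 m) = 1.201 × 10^-5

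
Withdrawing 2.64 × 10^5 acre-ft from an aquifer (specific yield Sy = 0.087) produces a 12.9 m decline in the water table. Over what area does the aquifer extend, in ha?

ΔV = 2.64 × 10^5 acre-ft = 3.256 × 10^8 m³
A = ΔV / (Sy × Δh) = 3.256 × 10^8 / (0.087 × 12.9) = 2.902 × 10^8 m²
A = 2.902 × 10^8 m² = 29020 ha

A ≈ 29000 ha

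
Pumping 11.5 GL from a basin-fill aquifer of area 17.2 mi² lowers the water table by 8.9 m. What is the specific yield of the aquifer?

A = 17.2 mi² = 4.455 × 10^7 m²
ΔV = 11.5 GL = 1.15 × 10^7 m³
Sy = ΔV / (A × Δh) = 1.15 × 10^7 m³ / (4.455 × 10^7 m² × 8.9 m) = 0.02901

Sy ≈ 0.029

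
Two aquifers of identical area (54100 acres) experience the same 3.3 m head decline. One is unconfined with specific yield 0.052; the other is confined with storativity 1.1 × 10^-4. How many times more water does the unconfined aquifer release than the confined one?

ΔV_u / ΔV_c ≈ 473

A = 54100 acres = 2.189 × 10^8 m²
Unconfined: ΔV_u = Sy × A × Δh = 0.052 × 2.189 × 10^8 × 3.3 = 3.757 × 10^7 m³
Confined: ΔV_c = S × A × Δh = 1.1 × 10^-4 × 2.189 × 10^8 × 3.3 = 79470 m³
Ratio = ΔV_u / ΔV_c = Sy / S = 0.052 / 1.1 × 10^-4 = 472.7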